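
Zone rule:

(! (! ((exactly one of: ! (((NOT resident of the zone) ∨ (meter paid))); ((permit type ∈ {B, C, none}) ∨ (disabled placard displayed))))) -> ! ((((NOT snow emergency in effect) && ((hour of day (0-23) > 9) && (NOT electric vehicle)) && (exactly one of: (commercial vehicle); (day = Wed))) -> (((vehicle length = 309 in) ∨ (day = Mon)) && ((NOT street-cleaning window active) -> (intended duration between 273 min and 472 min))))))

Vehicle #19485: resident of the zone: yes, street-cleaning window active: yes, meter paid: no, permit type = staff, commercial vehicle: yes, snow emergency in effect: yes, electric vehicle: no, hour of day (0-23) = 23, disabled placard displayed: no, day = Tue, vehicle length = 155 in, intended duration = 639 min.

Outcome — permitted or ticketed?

Ticketed

Atomic conditions:
  NOT resident of the zone: yes → false
  meter paid: no → false
  permit type ∈ {B, C, none}: staff is not in the set → false
  disabled placard displayed: no → false
  NOT snow emergency in effect: yes → false
  hour of day (0-23) > 9: 23 > 9 is true
  NOT electric vehicle: no → true
  commercial vehicle: yes → true
  day = Wed: Tue == Wed is false
  vehicle length = 309 in: 155 == 309 is false
  day = Mon: Tue == Mon is false
  NOT street-cleaning window active: yes → false
  intended duration between 273 min and 472 min: 639 in [273, 472] is false
Combine:
[1.1.1.1.1] false OR false = false
[1.1.1.1] NOT false = true
[1.1.1.2] false OR false = false
[1.1.1] exactly-one(true, false) = true
[1.1] NOT true = false
[1] NOT false = true
[2.1.1.2] true AND true = true
[2.1.1.3] exactly-one(true, false) = true
[2.1.1] false AND true AND true = false
[2.1.2.1] false OR false = false
[2.1.2.2] false → false (antecedent false ⇒ implication holds) = true
[2.1.2] false AND true = false
[2.1] false → false (antecedent false ⇒ implication holds) = true
[2] NOT true = false
[root] true → false = false
Overall: false → ticketed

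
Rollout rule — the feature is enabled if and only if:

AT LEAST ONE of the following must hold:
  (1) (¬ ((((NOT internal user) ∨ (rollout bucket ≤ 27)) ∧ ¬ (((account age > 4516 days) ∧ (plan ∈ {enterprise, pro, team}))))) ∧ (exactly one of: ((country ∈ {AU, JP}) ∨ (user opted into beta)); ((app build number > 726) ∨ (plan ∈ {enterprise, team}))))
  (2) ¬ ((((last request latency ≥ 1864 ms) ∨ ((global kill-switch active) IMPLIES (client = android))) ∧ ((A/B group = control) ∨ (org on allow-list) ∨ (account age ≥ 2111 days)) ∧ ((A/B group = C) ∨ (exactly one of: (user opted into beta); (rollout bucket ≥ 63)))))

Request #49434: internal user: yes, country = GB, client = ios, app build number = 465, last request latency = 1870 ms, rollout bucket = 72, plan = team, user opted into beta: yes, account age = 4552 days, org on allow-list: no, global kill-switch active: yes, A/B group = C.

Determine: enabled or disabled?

Disabled

Atomic conditions:
  NOT internal user: yes → false
  rollout bucket ≤ 27: 72 ≤ 27 is false
  account age > 4516 days: 4552 > 4516 is true
  plan ∈ {enterprise, pro, team}: team is in the set → true
  country ∈ {AU, JP}: GB is not in the set → false
  user opted into beta: yes → true
  app build number > 726: 465 > 726 is false
  plan ∈ {enterprise, team}: team is in the set → true
  last request latency ≥ 1864 ms: 1870 ≥ 1864 is true
  global kill-switch active: yes → true
  client = android: ios == android is false
  A/B group = control: C == control is false
  org on allow-list: no → false
  account age ≥ 2111 days: 4552 ≥ 2111 is true
  A/B group = C: C == C is true
  rollout bucket ≥ 63: 72 ≥ 63 is true
Combine:
[1.1.1.1] false OR false = false
[1.1.1.2.1] true AND true = true
[1.1.1.2] NOT true = false
[1.1.1] false AND false = false
[1.1] NOT false = true
[1.2.1] false OR true = true
[1.2.2] false OR true = true
[1.2] exactly-one(true, true) = false
[1] true AND false = false
[2.1.1.2] true → false = false
[2.1.1] true OR false = true
[2.1.2] false OR false OR true = true
[2.1.3.2] exactly-one(true, true) = false
[2.1.3] true OR false = true
[2.1] true AND true AND true = true
[2] NOT true = false
[root] false OR false = false
Overall: false → disabled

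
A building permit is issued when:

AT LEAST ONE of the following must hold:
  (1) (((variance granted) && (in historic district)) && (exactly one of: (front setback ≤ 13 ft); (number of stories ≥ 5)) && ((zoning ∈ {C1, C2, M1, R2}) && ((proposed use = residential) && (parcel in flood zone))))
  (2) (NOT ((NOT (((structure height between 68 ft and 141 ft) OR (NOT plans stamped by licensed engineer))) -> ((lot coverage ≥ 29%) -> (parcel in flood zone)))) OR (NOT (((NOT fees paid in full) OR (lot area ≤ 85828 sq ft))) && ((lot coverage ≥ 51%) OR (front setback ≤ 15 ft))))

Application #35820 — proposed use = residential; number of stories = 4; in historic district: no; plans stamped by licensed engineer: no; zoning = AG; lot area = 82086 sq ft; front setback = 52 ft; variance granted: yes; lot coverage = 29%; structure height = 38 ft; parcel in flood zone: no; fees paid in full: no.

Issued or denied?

Denied

Atomic conditions:
  variance granted: yes → true
  in historic district: no → false
  front setback ≤ 13 ft: 52 ≤ 13 is false
  number of stories ≥ 5: 4 ≥ 5 is false
  zoning ∈ {C1, C2, M1, R2}: AG is not in the set → false
  proposed use = residential: residential == residential is true
  parcel in flood zone: no → false
  structure height between 68 ft and 141 ft: 38 in [68, 141] is false
  NOT plans stamped by licensed engineer: no → true
  lot coverage ≥ 29%: 29 ≥ 29 is true
  NOT fees paid in full: no → true
  lot area ≤ 85828 sq ft: 82086 ≤ 85828 is true
  lot coverage ≥ 51%: 29 ≥ 51 is false
  front setback ≤ 15 ft: 52 ≤ 15 is false
Combine:
[1.1] true AND false = false
[1.2] exactly-one(false, false) = false
[1.3.2] true AND false = false
[1.3] false AND false = false
[1] false AND false AND false = false
[2.1.1.1.1] false OR true = true
[2.1.1.1] NOT true = false
[2.1.1.2] true → false = false
[2.1.1] false → false (antecedent false ⇒ implication holds) = true
[2.1] NOT true = false
[2.2.1.1] true OR true = true
[2.2.1] NOT true = false
[2.2.2] false OR false = false
[2.2] false AND false = false
[2] false OR false = false
[root] false OR false = false
Overall: false → denied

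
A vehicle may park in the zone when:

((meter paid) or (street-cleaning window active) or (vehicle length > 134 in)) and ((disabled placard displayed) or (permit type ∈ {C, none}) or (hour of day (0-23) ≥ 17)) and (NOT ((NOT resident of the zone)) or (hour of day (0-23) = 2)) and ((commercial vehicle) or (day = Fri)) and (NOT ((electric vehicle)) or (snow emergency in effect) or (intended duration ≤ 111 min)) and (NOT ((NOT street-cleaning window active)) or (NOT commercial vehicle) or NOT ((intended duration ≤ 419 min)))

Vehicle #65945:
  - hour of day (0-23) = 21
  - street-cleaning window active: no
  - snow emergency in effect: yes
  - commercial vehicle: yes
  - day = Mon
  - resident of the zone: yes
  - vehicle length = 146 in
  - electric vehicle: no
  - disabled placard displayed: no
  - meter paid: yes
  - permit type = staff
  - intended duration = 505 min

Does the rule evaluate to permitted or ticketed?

Permitted

Atomic conditions:
  meter paid: yes → true
  street-cleaning window active: no → false
  vehicle length > 134 in: 146 > 134 is true
  disabled placard displayed: no → false
  permit type ∈ {C, none}: staff is not in the set → false
  hour of day (0-23) ≥ 17: 21 ≥ 17 is true
  NOT resident of the zone: yes → false
  hour of day (0-23) = 2: 21 == 2 is false
  commercial vehicle: yes → true
  day = Fri: Mon == Fri is false
  electric vehicle: no → false
  snow emergency in effect: yes → true
  intended duration ≤ 111 min: 505 ≤ 111 is false
  NOT street-cleaning window active: no → true
  NOT commercial vehicle: yes → false
  intended duration ≤ 419 min: 505 ≤ 419 is false
Combine:
[1] true OR false OR true = true
[2] false OR false OR true = true
[3.1] NOT false = true
[3] true OR false = true
[4] true OR false = true
[5.1] NOT false = true
[5] true OR true OR false = true
[6.1] NOT true = false
[6.3] NOT false = true
[6] false OR false OR true = true
[root] true AND true AND true AND true AND true AND true = true
Overall: true → permitted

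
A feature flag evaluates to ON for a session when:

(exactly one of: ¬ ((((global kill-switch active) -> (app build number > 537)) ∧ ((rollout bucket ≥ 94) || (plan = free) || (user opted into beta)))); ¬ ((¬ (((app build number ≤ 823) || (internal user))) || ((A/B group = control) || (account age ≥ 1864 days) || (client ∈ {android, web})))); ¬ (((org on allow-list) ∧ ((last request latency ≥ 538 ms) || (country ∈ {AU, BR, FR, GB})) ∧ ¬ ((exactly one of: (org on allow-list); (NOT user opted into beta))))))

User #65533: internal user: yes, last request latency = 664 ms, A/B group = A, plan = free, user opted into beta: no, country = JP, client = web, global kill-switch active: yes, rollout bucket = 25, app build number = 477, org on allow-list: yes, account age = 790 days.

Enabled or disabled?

Enabled

Atomic conditions:
  global kill-switch active: yes → true
  app build number > 537: 477 > 537 is false
  rollout bucket ≥ 94: 25 ≥ 94 is false
  plan = free: free == free is true
  user opted into beta: no → false
  app build number ≤ 823: 477 ≤ 823 is true
  internal user: yes → true
  A/B group = control: A == control is false
  account age ≥ 1864 days: 790 ≥ 1864 is false
  client ∈ {android, web}: web is in the set → true
  org on allow-list: yes → true
  last request latency ≥ 538 ms: 664 ≥ 538 is true
  country ∈ {AU, BR, FR, GB}: JP is not in the set → false
  NOT user opted into beta: no → true
Combine:
[1.1.1] true → false = false
[1.1.2] false OR true OR false = true
[1.1] false AND true = false
[1] NOT false = true
[2.1.1.1] true OR true = true
[2.1.1] NOT true = false
[2.1.2] false OR false OR true = true
[2.1] false OR true = true
[2] NOT true = false
[3.1.2] true OR false = true
[3.1.3.1] exactly-one(true, true) = false
[3.1.3] NOT false = true
[3.1] true AND true AND true = true
[3] NOT true = false
[root] exactly-one(true, false, false) = true
Overall: true → enabled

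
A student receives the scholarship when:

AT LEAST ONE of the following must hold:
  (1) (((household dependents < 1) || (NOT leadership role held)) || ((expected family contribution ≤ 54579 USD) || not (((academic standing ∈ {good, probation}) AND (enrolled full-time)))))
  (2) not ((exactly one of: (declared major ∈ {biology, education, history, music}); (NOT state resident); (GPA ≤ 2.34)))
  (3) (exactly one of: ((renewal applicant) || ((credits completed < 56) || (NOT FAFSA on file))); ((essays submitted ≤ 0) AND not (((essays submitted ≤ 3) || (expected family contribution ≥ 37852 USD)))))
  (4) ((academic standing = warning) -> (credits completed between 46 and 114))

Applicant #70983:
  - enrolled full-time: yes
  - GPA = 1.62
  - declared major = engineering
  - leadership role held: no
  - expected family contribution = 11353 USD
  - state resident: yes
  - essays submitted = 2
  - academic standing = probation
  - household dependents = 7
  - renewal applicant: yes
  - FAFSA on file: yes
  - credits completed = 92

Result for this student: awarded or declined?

Atomic conditions:
  household dependents < 1: 7 < 1 is false
  NOT leadership role held: no → true
  expected family contribution ≤ 54579 USD: 11353 ≤ 54579 is true
  academic standing ∈ {good, probation}: probation is in the set → true
  enrolled full-time: yes → true
  declared major ∈ {biology, education, history, music}: engineering is not in the set → false
  NOT state resident: yes → false
  GPA ≤ 2.34: 1.62 ≤ 2.34 is true
  renewal applicant: yes → true
  credits completed < 56: 92 < 56 is false
  NOT FAFSA on file: yes → false
  essays submitted ≤ 0: 2 ≤ 0 is false
  essays submitted ≤ 3: 2 ≤ 3 is true
  expected family contribution ≥ 37852 USD: 11353 ≥ 37852 is false
  academic standing = warning: probation == warning is false
  credits completed between 46 and 114: 92 in [46, 114] is true
Combine:
[1.1] false OR true = true
[1.2.2.1] true AND true = true
[1.2.2] NOT true = false
[1.2] true OR false = true
[1] true OR true = true
[2.1] exactly-one(false, false, true) = true
[2] NOT true = false
[3.1.2] false OR false = false
[3.1] true OR false = true
[3.2.2.1] true OR false = true
[3.2.2] NOT true = false
[3.2] false AND false = false
[3] exactly-one(true, false) = true
[4] false → true (antecedent false ⇒ implication holds) = true
[root] true OR false OR true OR true = true
Overall: true → awarded

Awarded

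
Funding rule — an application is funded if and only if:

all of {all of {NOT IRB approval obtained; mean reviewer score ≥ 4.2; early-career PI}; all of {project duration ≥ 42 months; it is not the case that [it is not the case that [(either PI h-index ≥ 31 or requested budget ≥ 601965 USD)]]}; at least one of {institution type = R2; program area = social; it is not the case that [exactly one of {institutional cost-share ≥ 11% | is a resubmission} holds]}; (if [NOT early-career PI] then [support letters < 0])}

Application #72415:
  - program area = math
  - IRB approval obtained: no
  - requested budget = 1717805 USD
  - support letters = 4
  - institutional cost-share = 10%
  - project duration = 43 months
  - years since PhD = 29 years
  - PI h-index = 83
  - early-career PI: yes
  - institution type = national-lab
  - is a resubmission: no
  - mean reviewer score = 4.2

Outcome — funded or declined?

Atomic conditions:
  NOT IRB approval obtained: no → true
  mean reviewer score ≥ 4.2: 4.2 ≥ 4.2 is true
  early-career PI: yes → true
  project duration ≥ 42 months: 43 ≥ 42 is true
  PI h-index ≥ 31: 83 ≥ 31 is true
  requested budget ≥ 601965 USD: 1717805 ≥ 601965 is true
  institution type = R2: national-lab == R2 is false
  program area = social: math == social is false
  institutional cost-share ≥ 11%: 10 ≥ 11 is false
  is a resubmission: no → false
  NOT early-career PI: yes → false
  support letters < 0: 4 < 0 is false
Combine:
[1] true AND true AND true = true
[2.2.1.1] true OR true = true
[2.2.1] NOT true = false
[2.2] NOT false = true
[2] true AND true = true
[3.3.1] exactly-one(false, false) = false
[3.3] NOT false = true
[3] false OR false OR true = true
[4] false → false (antecedent false ⇒ implication holds) = true
[root] true AND true AND true AND true = true
Overall: true → funded

Funded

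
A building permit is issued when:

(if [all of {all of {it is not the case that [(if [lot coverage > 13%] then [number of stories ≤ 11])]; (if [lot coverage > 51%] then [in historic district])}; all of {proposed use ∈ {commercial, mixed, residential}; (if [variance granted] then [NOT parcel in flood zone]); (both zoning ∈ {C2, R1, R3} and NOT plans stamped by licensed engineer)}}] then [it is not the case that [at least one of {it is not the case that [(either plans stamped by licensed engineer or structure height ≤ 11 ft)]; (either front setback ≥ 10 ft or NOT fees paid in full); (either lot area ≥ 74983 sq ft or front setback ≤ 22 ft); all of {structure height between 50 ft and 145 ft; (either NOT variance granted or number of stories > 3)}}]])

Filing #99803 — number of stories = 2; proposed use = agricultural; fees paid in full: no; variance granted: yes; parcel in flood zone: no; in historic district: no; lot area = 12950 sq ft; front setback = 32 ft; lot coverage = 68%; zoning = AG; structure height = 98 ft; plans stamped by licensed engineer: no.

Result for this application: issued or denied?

Atomic conditions:
  lot coverage > 13%: 68 > 13 is true
  number of stories ≤ 11: 2 ≤ 11 is true
  lot coverage > 51%: 68 > 51 is true
  in historic district: no → false
  proposed use ∈ {commercial, mixed, residential}: agricultural is not in the set → false
  variance granted: yes → true
  NOT parcel in flood zone: no → true
  zoning ∈ {C2, R1, R3}: AG is not in the set → false
  NOT plans stamped by licensed engineer: no → true
  plans stamped by licensed engineer: no → false
  structure height ≤ 11 ft: 98 ≤ 11 is false
  front setback ≥ 10 ft: 32 ≥ 10 is true
  NOT fees paid in full: no → true
  lot area ≥ 74983 sq ft: 12950 ≥ 74983 is false
  front setback ≤ 22 ft: 32 ≤ 22 is false
  structure height between 50 ft and 145 ft: 98 in [50, 145] is true
  NOT variance granted: yes → false
  number of stories > 3: 2 > 3 is false
Combine:
[1.1.1.1] true → true = true
[1.1.1] NOT true = false
[1.1.2] true → false = false
[1.1] false AND false = false
[1.2.2] true → true = true
[1.2.3] false AND true = false
[1.2] false AND true AND false = false
[1] false AND false = false
[2.1.1.1] false OR false = false
[2.1.1] NOT false = true
[2.1.2] true OR true = true
[2.1.3] false OR false = false
[2.1.4.2] false OR false = false
[2.1.4] true AND false = false
[2.1] true OR true OR false OR false = true
[2] NOT true = false
[root] false → false (antecedent false ⇒ implication holds) = true
Overall: true → issued

Issued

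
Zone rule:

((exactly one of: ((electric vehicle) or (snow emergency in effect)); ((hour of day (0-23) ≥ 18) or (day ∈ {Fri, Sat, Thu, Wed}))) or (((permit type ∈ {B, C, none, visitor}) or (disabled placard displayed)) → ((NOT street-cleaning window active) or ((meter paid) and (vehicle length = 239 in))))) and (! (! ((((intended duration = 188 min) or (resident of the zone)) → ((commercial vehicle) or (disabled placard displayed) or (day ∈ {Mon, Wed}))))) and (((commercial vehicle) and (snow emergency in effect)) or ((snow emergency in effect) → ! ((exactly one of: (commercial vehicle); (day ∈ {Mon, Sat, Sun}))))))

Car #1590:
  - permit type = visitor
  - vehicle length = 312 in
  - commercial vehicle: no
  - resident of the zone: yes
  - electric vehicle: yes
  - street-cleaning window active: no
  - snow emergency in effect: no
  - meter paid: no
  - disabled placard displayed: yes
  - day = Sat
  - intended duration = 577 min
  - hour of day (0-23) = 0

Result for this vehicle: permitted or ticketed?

Permitted

Atomic conditions:
  electric vehicle: yes → true
  snow emergency in effect: no → false
  hour of day (0-23) ≥ 18: 0 ≥ 18 is false
  day ∈ {Fri, Sat, Thu, Wed}: Sat is in the set → true
  permit type ∈ {B, C, none, visitor}: visitor is in the set → true
  disabled placard displayed: yes → true
  NOT street-cleaning window active: no → true
  meter paid: no → false
  vehicle length = 239 in: 312 == 239 is false
  intended duration = 188 min: 577 == 188 is false
  resident of the zone: yes → true
  commercial vehicle: no → false
  day ∈ {Mon, Wed}: Sat is not in the set → false
  day ∈ {Mon, Sat, Sun}: Sat is in the set → true
Combine:
[1.1.1] true OR false = true
[1.1.2] false OR true = true
[1.1] exactly-one(true, true) = false
[1.2.1] true OR true = true
[1.2.2.2] false AND false = false
[1.2.2] true OR false = true
[1.2] true → true = true
[1] false OR true = true
[2.1.1.1.1] false OR true = true
[2.1.1.1.2] false OR true OR false = true
[2.1.1.1] true → true = true
[2.1.1] NOT true = false
[2.1] NOT false = true
[2.2.1] false AND false = false
[2.2.2.2.1] exactly-one(false, true) = true
[2.2.2.2] NOT true = false
[2.2.2] false → false (antecedent false ⇒ implication holds) = true
[2.2] false OR true = true
[2] true AND true = true
[root] true AND true = true
Overall: true → permitted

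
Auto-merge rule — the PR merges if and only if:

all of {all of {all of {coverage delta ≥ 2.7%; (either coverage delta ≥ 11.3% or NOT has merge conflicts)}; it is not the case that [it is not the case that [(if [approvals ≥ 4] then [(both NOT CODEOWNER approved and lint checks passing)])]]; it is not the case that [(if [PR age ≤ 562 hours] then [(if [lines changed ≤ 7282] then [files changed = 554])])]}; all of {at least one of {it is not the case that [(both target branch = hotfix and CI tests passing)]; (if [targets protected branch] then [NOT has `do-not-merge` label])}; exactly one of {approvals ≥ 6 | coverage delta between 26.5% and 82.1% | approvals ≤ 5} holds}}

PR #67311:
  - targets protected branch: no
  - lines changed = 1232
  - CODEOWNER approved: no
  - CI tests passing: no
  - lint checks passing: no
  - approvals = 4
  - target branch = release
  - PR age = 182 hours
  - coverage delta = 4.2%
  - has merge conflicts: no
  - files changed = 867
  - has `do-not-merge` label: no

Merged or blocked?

Blocked

Atomic conditions:
  coverage delta ≥ 2.7%: 4.2 ≥ 2.7 is true
  coverage delta ≥ 11.3%: 4.2 ≥ 11.3 is false
  NOT has merge conflicts: no → true
  approvals ≥ 4: 4 ≥ 4 is true
  NOT CODEOWNER approved: no → true
  lint checks passing: no → false
  PR age ≤ 562 hours: 182 ≤ 562 is true
  lines changed ≤ 7282: 1232 ≤ 7282 is true
  files changed = 554: 867 == 554 is false
  target branch = hotfix: release == hotfix is false
  CI tests passing: no → false
  targets protected branch: no → false
  NOT has `do-not-merge` label: no → true
  approvals ≥ 6: 4 ≥ 6 is false
  coverage delta between 26.5% and 82.1%: 4.2 in [26.5, 82.1] is false
  approvals ≤ 5: 4 ≤ 5 is true
Combine:
[1.1.2] false OR true = true
[1.1] true AND true = true
[1.2.1.1.2] true AND false = false
[1.2.1.1] true → false = false
[1.2.1] NOT false = true
[1.2] NOT true = false
[1.3.1.2] true → false = false
[1.3.1] true → false = false
[1.3] NOT false = true
[1] true AND false AND true = false
[2.1.1.1] false AND false = false
[2.1.1] NOT false = true
[2.1.2] false → true (antecedent false ⇒ implication holds) = true
[2.1] true OR true = true
[2.2] exactly-one(false, false, true) = true
[2] true AND true = true
[root] false AND true = false
Overall: false → blocked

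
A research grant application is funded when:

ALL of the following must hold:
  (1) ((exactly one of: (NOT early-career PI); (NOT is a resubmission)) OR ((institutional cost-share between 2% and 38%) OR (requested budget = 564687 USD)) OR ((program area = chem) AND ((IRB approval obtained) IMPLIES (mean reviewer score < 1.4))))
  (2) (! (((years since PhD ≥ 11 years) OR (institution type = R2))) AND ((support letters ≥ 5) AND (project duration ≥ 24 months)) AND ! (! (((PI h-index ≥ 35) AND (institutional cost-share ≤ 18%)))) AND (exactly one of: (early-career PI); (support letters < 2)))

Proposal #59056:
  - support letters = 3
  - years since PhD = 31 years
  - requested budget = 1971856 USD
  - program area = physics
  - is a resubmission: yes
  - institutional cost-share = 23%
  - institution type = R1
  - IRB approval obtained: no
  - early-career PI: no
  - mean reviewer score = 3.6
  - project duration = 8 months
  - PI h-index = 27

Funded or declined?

Declined

Atomic conditions:
  NOT early-career PI: no → true
  NOT is a resubmission: yes → false
  institutional cost-share between 2% and 38%: 23 in [2, 38] is true
  requested budget = 564687 USD: 1971856 == 564687 is false
  program area = chem: physics == chem is false
  IRB approval obtained: no → false
  mean reviewer score < 1.4: 3.6 < 1.4 is false
  years since PhD ≥ 11 years: 31 ≥ 11 is true
  institution type = R2: R1 == R2 is false
  support letters ≥ 5: 3 ≥ 5 is false
  project duration ≥ 24 months: 8 ≥ 24 is false
  PI h-index ≥ 35: 27 ≥ 35 is false
  institutional cost-share ≤ 18%: 23 ≤ 18 is false
  early-career PI: no → false
  support letters < 2: 3 < 2 is false
Combine:
[1.1] exactly-one(true, false) = true
[1.2] true OR false = true
[1.3.2] false → false (antecedent false ⇒ implication holds) = true
[1.3] false AND true = false
[1] true OR true OR false = true
[2.1.1] true OR false = true
[2.1] NOT true = false
[2.2] false AND false = false
[2.3.1.1] false AND false = false
[2.3.1] NOT false = true
[2.3] NOT true = false
[2.4] exactly-one(false, false) = false
[2] false AND false AND false AND false = false
[root] true AND false = false
Overall: false → declined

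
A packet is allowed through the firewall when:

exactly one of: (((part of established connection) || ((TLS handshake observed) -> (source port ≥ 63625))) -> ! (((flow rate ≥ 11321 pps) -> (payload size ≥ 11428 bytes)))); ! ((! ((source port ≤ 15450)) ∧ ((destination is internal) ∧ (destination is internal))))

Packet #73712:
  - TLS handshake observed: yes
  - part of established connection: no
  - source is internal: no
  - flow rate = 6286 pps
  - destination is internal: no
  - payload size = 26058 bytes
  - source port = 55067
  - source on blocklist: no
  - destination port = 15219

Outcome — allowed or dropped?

Dropped

Atomic conditions:
  part of established connection: no → false
  TLS handshake observed: yes → true
  source port ≥ 63625: 55067 ≥ 63625 is false
  flow rate ≥ 11321 pps: 6286 ≥ 11321 is false
  payload size ≥ 11428 bytes: 26058 ≥ 11428 is true
  source port ≤ 15450: 55067 ≤ 15450 is false
  destination is internal: no → false
Combine:
[1.1.2] true → false = false
[1.1] false OR false = false
[1.2.1] false → true (antecedent false ⇒ implication holds) = true
[1.2] NOT true = false
[1] false → false (antecedent false ⇒ implication holds) = true
[2.1.1] NOT false = true
[2.1.2] false AND false = false
[2.1] true AND false = false
[2] NOT false = true
[root] exactly-one(true, true) = false
Overall: false → dropped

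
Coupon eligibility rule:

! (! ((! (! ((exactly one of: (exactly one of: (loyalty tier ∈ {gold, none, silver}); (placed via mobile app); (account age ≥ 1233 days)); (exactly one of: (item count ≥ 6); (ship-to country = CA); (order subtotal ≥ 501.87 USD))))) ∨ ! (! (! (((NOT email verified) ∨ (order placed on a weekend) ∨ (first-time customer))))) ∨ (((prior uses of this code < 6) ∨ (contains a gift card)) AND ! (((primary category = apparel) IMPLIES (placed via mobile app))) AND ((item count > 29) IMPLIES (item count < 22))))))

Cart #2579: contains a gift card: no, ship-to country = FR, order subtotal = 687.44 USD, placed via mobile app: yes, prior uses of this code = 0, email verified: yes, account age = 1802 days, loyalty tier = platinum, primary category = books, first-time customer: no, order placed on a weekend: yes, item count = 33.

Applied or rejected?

Rejected

Atomic conditions:
  loyalty tier ∈ {gold, none, silver}: platinum is not in the set → false
  placed via mobile app: yes → true
  account age ≥ 1233 days: 1802 ≥ 1233 is true
  item count ≥ 6: 33 ≥ 6 is true
  ship-to country = CA: FR == CA is false
  order subtotal ≥ 501.87 USD: 687.44 ≥ 501.87 is true
  NOT email verified: yes → false
  order placed on a weekend: yes → true
  first-time customer: no → false
  prior uses of this code < 6: 0 < 6 is true
  contains a gift card: no → false
  primary category = apparel: books == apparel is false
  item count > 29: 33 > 29 is true
  item count < 22: 33 < 22 is false
Combine:
[1.1.1.1.1.1] exactly-one(false, true, true) = false
[1.1.1.1.1.2] exactly-one(true, false, true) = false
[1.1.1.1.1] exactly-one(false, false) = false
[1.1.1.1] NOT false = true
[1.1.1] NOT true = false
[1.1.2.1.1.1] false OR true OR false = true
[1.1.2.1.1] NOT true = false
[1.1.2.1] NOT false = true
[1.1.2] NOT true = false
[1.1.3.1] true OR false = true
[1.1.3.2.1] false → true (antecedent false ⇒ implication holds) = true
[1.1.3.2] NOT true = false
[1.1.3.3] true → false = false
[1.1.3] true AND false AND false = false
[1.1] false OR false OR false = false
[1] NOT false = true
[root] NOT true = false
Overall: false → rejected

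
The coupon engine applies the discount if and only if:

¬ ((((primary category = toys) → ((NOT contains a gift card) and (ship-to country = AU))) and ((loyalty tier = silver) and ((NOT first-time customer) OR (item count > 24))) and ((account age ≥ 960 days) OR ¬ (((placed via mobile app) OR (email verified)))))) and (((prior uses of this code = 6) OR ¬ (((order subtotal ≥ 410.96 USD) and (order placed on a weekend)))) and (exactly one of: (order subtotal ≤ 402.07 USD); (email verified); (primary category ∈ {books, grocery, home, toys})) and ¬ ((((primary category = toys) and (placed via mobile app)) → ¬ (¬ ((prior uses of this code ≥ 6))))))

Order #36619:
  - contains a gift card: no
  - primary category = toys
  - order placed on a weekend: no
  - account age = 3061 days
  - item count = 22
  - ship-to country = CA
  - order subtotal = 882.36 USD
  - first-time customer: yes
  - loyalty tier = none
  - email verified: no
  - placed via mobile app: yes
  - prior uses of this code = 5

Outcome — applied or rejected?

Applied

Atomic conditions:
  primary category = toys: toys == toys is true
  NOT contains a gift card: no → true
  ship-to country = AU: CA == AU is false
  loyalty tier = silver: none == silver is false
  NOT first-time customer: yes → false
  item count > 24: 22 > 24 is false
  account age ≥ 960 days: 3061 ≥ 960 is true
  placed via mobile app: yes → true
  email verified: no → false
  prior uses of this code = 6: 5 == 6 is false
  order subtotal ≥ 410.96 USD: 882.36 ≥ 410.96 is true
  order placed on a weekend: no → false
  order subtotal ≤ 402.07 USD: 882.36 ≤ 402.07 is false
  primary category ∈ {books, grocery, home, toys}: toys is in the set → true
  prior uses of this code ≥ 6: 5 ≥ 6 is false
Combine:
[1.1.1.2] true AND false = false
[1.1.1] true → false = false
[1.1.2.2] false OR false = false
[1.1.2] false AND false = false
[1.1.3.2.1] true OR false = true
[1.1.3.2] NOT true = false
[1.1.3] true OR false = true
[1.1] false AND false AND true = false
[1] NOT false = true
[2.1.2.1] true AND false = false
[2.1.2] NOT false = true
[2.1] false OR true = true
[2.2] exactly-one(false, false, true) = true
[2.3.1.1] true AND true = true
[2.3.1.2.1] NOT false = true
[2.3.1.2] NOT true = false
[2.3.1] true → false = false
[2.3] NOT false = true
[2] true AND true AND true = true
[root] true AND true = true
Overall: true → applied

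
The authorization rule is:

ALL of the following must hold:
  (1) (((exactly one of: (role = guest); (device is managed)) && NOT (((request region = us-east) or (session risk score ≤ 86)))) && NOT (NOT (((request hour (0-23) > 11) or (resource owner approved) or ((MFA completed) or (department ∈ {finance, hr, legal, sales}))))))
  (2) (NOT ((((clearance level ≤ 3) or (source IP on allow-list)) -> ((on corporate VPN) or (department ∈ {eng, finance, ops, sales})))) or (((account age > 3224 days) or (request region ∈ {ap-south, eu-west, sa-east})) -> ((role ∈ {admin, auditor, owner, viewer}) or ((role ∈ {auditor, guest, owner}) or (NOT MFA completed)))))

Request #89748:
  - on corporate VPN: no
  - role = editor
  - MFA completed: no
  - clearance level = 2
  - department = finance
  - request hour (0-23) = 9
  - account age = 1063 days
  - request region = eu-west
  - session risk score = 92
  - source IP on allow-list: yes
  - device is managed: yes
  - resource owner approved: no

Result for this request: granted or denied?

Granted

Atomic conditions:
  role = guest: editor == guest is false
  device is managed: yes → true
  request region = us-east: eu-west == us-east is false
  session risk score ≤ 86: 92 ≤ 86 is false
  request hour (0-23) > 11: 9 > 11 is false
  resource owner approved: no → false
  MFA completed: no → false
  department ∈ {finance, hr, legal, sales}: finance is in the set → true
  clearance level ≤ 3: 2 ≤ 3 is true
  source IP on allow-list: yes → true
  on corporate VPN: no → false
  department ∈ {eng, finance, ops, sales}: finance is in the set → true
  account age > 3224 days: 1063 > 3224 is false
  request region ∈ {ap-south, eu-west, sa-east}: eu-west is in the set → true
  role ∈ {admin, auditor, owner, viewer}: editor is not in the set → false
  role ∈ {auditor, guest, owner}: editor is not in the set → false
  NOT MFA completed: no → true
Combine:
[1.1.1] exactly-one(false, true) = true
[1.1.2.1] false OR false = false
[1.1.2] NOT false = true
[1.1] true AND true = true
[1.2.1.1.3] false OR true = true
[1.2.1.1] false OR false OR true = true
[1.2.1] NOT true = false
[1.2] NOT false = true
[1] true AND true = true
[2.1.1.1] true OR true = true
[2.1.1.2] false OR true = true
[2.1.1] true → true = true
[2.1] NOT true = false
[2.2.1] false OR true = true
[2.2.2.2] false OR true = true
[2.2.2] false OR true = true
[2.2] true → true = true
[2] false OR true = true
[root] true AND true = true
Overall: true → granted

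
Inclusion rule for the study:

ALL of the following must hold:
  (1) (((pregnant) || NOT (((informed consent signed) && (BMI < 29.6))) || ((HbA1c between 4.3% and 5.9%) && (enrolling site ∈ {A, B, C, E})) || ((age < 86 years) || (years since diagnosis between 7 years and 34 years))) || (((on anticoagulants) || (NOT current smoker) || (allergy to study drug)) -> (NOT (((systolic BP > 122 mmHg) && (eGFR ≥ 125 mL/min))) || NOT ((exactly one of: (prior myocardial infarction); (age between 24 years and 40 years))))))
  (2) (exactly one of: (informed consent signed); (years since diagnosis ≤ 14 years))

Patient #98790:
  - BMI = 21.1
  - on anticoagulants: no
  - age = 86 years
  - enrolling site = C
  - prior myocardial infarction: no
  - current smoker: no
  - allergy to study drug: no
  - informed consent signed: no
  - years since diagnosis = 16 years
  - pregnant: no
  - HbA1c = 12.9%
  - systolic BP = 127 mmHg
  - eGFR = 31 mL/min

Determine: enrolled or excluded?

Excluded

Atomic conditions:
  pregnant: no → false
  informed consent signed: no → false
  BMI < 29.6: 21.1 < 29.6 is true
  HbA1c between 4.3% and 5.9%: 12.9 in [4.3, 5.9] is false
  enrolling site ∈ {A, B, C, E}: C is in the set → true
  age < 86 years: 86 < 86 is false
  years since diagnosis between 7 years and 34 years: 16 in [7, 34] is true
  on anticoagulants: no → false
  NOT current smoker: no → true
  allergy to study drug: no → false
  systolic BP > 122 mmHg: 127 > 122 is true
  eGFR ≥ 125 mL/min: 31 ≥ 125 is false
  prior myocardial infarction: no → false
  age between 24 years and 40 years: 86 in [24, 40] is false
  years since diagnosis ≤ 14 years: 16 ≤ 14 is false
Combine:
[1.1.2.1] false AND true = false
[1.1.2] NOT false = true
[1.1.3] false AND true = false
[1.1.4] false OR true = true
[1.1] false OR true OR false OR true = true
[1.2.1] false OR true OR false = true
[1.2.2.1.1] true AND false = false
[1.2.2.1] NOT false = true
[1.2.2.2.1] exactly-one(false, false) = false
[1.2.2.2] NOT false = true
[1.2.2] true OR true = true
[1.2] true → true = true
[1] true OR true = true
[2] exactly-one(false, false) = false
[root] true AND false = false
Overall: false → excluded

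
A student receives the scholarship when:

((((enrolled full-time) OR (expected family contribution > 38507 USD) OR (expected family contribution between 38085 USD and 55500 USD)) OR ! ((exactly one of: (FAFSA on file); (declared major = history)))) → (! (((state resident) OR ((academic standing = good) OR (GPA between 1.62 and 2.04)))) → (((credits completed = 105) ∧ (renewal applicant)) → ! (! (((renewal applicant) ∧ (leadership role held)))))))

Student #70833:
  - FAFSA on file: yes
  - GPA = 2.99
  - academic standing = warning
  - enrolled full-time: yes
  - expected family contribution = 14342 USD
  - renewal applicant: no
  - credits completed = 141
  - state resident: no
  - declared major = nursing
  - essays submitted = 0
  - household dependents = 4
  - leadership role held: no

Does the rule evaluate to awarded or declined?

Awarded

Atomic conditions:
  enrolled full-time: yes → true
  expected family contribution > 38507 USD: 14342 > 38507 is false
  expected family contribution between 38085 USD and 55500 USD: 14342 in [38085, 55500] is false
  FAFSA on file: yes → true
  declared major = history: nursing == history is false
  state resident: no → false
  academic standing = good: warning == good is false
  GPA between 1.62 and 2.04: 2.99 in [1.62, 2.04] is false
  credits completed = 105: 141 == 105 is false
  renewal applicant: no → false
  leadership role held: no → false
Combine:
[1.1] true OR false OR false = true
[1.2.1] exactly-one(true, false) = true
[1.2] NOT true = false
[1] true OR false = true
[2.1.1.2] false OR false = false
[2.1.1] false OR false = false
[2.1] NOT false = true
[2.2.1] false AND false = false
[2.2.2.1.1] false AND false = false
[2.2.2.1] NOT false = true
[2.2.2] NOT true = false
[2.2] false → false (antecedent false ⇒ implication holds) = true
[2] true → true = true
[root] true → true = true
Overall: true → awarded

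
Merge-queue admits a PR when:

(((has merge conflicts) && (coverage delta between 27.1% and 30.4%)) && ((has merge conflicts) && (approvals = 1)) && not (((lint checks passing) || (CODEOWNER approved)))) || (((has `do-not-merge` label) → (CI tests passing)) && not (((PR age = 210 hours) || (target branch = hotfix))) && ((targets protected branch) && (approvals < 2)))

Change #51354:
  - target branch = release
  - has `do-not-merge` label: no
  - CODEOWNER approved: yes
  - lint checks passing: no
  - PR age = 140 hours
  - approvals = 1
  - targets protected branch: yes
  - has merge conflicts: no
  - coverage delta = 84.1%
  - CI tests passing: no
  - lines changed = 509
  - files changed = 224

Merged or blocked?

Merged

Atomic conditions:
  has merge conflicts: no → false
  coverage delta between 27.1% and 30.4%: 84.1 in [27.1, 30.4] is false
  approvals = 1: 1 == 1 is true
  lint checks passing: no → false
  CODEOWNER approved: yes → true
  has `do-not-merge` label: no → false
  CI tests passing: no → false
  PR age = 210 hours: 140 == 210 is false
  target branch = hotfix: release == hotfix is false
  targets protected branch: yes → true
  approvals < 2: 1 < 2 is true
Combine:
[1.1] false AND false = false
[1.2] false AND true = false
[1.3.1] false OR true = true
[1.3] NOT true = false
[1] false AND false AND false = false
[2.1] false → false (antecedent false ⇒ implication holds) = true
[2.2.1] false OR false = false
[2.2] NOT false = true
[2.3] true AND true = true
[2] true AND true AND true = true
[root] false OR true = true
Overall: true → merged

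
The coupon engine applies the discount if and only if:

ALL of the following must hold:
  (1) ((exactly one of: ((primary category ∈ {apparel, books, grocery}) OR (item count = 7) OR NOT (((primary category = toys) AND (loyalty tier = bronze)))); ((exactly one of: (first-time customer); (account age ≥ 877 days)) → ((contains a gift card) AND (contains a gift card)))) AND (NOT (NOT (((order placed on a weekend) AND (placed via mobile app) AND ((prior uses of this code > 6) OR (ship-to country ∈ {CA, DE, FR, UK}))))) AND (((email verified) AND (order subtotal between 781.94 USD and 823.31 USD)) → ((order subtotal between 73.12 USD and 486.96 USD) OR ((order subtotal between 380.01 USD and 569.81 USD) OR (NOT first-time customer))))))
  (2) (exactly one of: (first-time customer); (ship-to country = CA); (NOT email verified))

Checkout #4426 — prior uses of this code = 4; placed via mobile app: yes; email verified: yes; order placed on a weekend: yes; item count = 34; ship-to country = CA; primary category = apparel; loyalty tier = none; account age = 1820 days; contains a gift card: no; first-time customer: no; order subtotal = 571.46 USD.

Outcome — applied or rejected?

Applied

Atomic conditions:
  primary category ∈ {apparel, books, grocery}: apparel is in the set → true
  item count = 7: 34 == 7 is false
  primary category = toys: apparel == toys is false
  loyalty tier = bronze: none == bronze is false
  first-time customer: no → false
  account age ≥ 877 days: 1820 ≥ 877 is true
  contains a gift card: no → false
  order placed on a weekend: yes → true
  placed via mobile app: yes → true
  prior uses of this code > 6: 4 > 6 is false
  ship-to country ∈ {CA, DE, FR, UK}: CA is in the set → true
  email verified: yes → true
  order subtotal between 781.94 USD and 823.31 USD: 571.46 in [781.94, 823.31] is false
  order subtotal between 73.12 USD and 486.96 USD: 571.46 in [73.12, 486.96] is false
  order subtotal between 380.01 USD and 569.81 USD: 571.46 in [380.01, 569.81] is false
  NOT first-time customer: no → true
  ship-to country = CA: CA == CA is true
  NOT email verified: yes → false
Combine:
[1.1.1.3.1] false AND false = false
[1.1.1.3] NOT false = true
[1.1.1] true OR false OR true = true
[1.1.2.1] exactly-one(false, true) = true
[1.1.2.2] false AND false = false
[1.1.2] true → false = false
[1.1] exactly-one(true, false) = true
[1.2.1.1.1.3] false OR true = true
[1.2.1.1.1] true AND true AND true = true
[1.2.1.1] NOT true = false
[1.2.1] NOT false = true
[1.2.2.1] true AND false = false
[1.2.2.2.2] false OR true = true
[1.2.2.2] false OR true = true
[1.2.2] false → true (antecedent false ⇒ implication holds) = true
[1.2] true AND true = true
[1] true AND true = true
[2] exactly-one(false, true, false) = true
[root] true AND true = true
Overall: true → applied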